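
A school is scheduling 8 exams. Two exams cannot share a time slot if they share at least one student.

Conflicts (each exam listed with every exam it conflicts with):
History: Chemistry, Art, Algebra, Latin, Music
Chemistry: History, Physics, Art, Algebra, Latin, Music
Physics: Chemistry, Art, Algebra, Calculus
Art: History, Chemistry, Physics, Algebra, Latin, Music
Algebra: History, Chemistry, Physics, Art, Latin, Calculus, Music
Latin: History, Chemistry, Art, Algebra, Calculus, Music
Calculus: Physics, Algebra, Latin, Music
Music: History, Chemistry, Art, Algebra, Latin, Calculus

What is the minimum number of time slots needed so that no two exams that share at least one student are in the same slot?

6

History, Chemistry, Art, Algebra, Latin, Music are mutually in conflict, so at least 6 time slots are needed.
Using 6 time slots: History=6, Chemistry=5, Physics=2, Art=4, Algebra=1, Latin=2, Calculus=4, Music=3. Every pair that conflicts lands in different time slots.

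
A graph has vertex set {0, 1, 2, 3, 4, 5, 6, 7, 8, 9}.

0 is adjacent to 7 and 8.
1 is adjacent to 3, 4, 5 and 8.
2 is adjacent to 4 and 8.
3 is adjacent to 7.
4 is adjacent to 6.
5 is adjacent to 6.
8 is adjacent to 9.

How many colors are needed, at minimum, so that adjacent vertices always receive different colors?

3

The cycle 0-7-3-1-8-0 has odd length 5, so it cannot be 2-colored; at least 3 colors are needed.
3 colors suffice: color red → {1, 2, 6, 7, 9}; color blue → {3, 4, 5, 8}; color green → {0}. Every edge joins two different colors.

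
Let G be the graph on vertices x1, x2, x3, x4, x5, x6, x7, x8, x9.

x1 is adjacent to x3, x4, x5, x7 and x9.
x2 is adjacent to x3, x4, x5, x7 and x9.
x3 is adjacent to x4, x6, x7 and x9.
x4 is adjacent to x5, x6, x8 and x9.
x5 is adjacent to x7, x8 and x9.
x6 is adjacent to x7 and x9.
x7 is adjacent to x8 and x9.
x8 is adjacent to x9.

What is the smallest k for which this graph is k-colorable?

x1, x3, x4, x9 are mutually adjacent (a clique of size 4), so at least 4 colors are needed.
One proper 4-coloring: x1=4, x2=4, x3=3, x4=2, x5=3, x6=4, x7=2, x8=4, x9=1. Each edge has distinct colors on its endpoints.

4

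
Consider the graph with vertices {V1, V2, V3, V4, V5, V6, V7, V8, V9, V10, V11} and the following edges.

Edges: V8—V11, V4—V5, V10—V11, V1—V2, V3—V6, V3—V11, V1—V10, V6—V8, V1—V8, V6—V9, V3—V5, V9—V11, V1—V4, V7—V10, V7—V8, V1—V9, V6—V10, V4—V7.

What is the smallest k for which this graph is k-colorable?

V1 and V9 are adjacent, so at least 2 colors are needed.
A valid assignment using 2 colors: V1=1, V2=2, V3=2, V4=2, V5=1, V6=1, V7=1, V8=2, V9=2, V10=2, V11=1. No two adjacent vertices share a color.

2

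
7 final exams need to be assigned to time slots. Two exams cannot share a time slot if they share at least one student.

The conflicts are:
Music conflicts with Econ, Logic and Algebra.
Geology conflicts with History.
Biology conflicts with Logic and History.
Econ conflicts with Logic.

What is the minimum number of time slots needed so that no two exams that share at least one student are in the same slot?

Music, Econ, Logic are mutually in conflict, so at least 3 time slots are needed.
Using 3 time slots: Music=2, Geology=2, Biology=2, Econ=3, Logic=1, Algebra=1, History=1. Every pair that conflicts lands in different time slots.

3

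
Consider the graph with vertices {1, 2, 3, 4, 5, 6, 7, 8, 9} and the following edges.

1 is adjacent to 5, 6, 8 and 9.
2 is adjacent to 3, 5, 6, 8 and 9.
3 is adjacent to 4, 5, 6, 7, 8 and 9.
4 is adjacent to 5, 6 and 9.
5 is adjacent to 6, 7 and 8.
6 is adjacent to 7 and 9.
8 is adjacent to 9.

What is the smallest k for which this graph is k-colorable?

2, 3, 5, 6 are mutually adjacent (a clique of size 4), so at least 4 colors are needed.
4 colors suffice: color red → {1, 3}; color blue → {5, 9}; color green → {6, 8}; color yellow → {2, 4, 7}. Each edge has distinct colors on its endpoints.

4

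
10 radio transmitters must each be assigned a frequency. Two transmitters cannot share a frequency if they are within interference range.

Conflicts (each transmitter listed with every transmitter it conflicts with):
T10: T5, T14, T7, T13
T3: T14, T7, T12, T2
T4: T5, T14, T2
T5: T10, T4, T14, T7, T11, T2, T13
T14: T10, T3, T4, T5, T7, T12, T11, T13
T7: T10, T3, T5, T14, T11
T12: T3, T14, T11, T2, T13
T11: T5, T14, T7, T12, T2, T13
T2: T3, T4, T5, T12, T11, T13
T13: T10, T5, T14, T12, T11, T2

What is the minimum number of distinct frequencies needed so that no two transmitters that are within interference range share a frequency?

T14, T12, T11, T13 all conflict with each other, so at least 4 frequencies are needed.
A valid assignment using 4 frequencies: T10=3, T3=3, T4=3, T5=2, T14=1, T7=4, T12=2, T11=3, T2=1, T13=4. Each listed conflict is separated.

4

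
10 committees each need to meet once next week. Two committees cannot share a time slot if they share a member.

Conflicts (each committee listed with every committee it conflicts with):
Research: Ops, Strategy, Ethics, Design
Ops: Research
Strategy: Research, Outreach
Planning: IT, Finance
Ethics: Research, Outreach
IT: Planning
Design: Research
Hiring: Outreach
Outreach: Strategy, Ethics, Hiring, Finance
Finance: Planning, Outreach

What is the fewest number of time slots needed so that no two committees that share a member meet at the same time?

2

Research and Strategy conflict, so at least 2 time slots are needed.
A valid assignment using 2 time slots: Research=1, Ops=2, Strategy=2, Planning=1, Ethics=2, IT=2, Design=2, Hiring=2, Outreach=1, Finance=2. Every pair that conflicts lands in different time slots.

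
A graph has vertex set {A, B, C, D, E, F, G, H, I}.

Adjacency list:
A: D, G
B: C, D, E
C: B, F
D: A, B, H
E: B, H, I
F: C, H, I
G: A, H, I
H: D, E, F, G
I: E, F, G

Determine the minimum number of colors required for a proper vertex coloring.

3

The cycle B-E-I-F-C-B has odd length 5, so it cannot be 2-colored; at least 3 colors are needed.
A valid assignment using 3 colors: A=1, B=1, C=3, D=2, E=2, F=2, G=2, H=1, I=1. No two adjacent vertices share a color.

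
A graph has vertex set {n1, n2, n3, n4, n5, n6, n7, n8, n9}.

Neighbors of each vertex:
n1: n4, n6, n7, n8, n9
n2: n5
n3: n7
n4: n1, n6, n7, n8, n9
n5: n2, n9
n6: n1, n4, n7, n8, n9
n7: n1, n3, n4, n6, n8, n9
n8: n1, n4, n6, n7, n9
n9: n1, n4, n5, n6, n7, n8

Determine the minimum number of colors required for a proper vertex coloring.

n1, n4, n6, n7, n8, n9 are mutually adjacent (a clique of size 6), so at least 6 colors are needed.
A valid assignment using 6 colors: n1=5, n2=1, n3=1, n4=6, n5=2, n6=3, n7=2, n8=4, n9=1. Each edge has distinct colors on its endpoints.

6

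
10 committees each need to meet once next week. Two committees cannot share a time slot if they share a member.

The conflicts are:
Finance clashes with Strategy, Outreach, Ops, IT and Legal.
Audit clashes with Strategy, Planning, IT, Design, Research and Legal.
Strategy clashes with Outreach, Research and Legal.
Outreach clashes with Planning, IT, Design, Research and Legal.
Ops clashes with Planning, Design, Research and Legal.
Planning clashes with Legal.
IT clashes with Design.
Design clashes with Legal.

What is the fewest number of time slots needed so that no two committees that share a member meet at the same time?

4

Finance, Strategy, Outreach, Legal are mutually in conflict, so at least 4 time slots are needed.
4 time slots suffice: Finance=4, Audit=2, Strategy=3, Outreach=2, Ops=2, Planning=3, IT=1, Design=3, Research=1, Legal=1. Every pair that conflicts lands in different time slots.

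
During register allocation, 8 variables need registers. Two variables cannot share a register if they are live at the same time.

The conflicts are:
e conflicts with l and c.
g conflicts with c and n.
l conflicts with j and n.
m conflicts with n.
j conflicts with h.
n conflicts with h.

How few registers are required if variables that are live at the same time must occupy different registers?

The cycle l-e-c-g-n-l has odd length 5, so it cannot be 2-colored; at least 3 registers are needed.
3 registers suffice: e=3, g=2, l=2, m=2, c=1, j=1, n=1, h=2. Each listed conflict is separated.

3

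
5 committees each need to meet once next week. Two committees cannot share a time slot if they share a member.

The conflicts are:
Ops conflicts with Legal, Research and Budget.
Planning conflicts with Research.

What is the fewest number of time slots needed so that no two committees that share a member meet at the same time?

2

Ops and Legal conflict, so at least 2 time slots are needed.
2 time slots suffice: Ops=1, Planning=1, Legal=2, Research=2, Budget=2. Each listed conflict is separated.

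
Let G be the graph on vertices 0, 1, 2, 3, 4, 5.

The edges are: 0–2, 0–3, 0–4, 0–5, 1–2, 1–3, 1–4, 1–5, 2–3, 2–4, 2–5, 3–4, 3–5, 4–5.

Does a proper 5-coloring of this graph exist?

Yes

The chromatic number is 5. 1, 2, 3, 4, 5 are mutually adjacent (a clique of size 5), so at least 5 colors are needed.
One proper 5-coloring: 0=purple, 1=purple, 2=yellow, 3=blue, 4=green, 5=red.
That is already a proper 5-coloring.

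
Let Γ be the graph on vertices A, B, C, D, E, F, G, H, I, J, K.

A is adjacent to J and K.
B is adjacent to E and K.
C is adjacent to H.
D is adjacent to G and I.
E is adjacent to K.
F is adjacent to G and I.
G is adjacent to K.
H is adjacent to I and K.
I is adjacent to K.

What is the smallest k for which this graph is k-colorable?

3

B, E, K are pairwise adjacent, so at least 3 colors are needed.
One proper 3-coloring: A=blue, B=green, C=red, D=red, E=blue, F=red, G=blue, H=green, I=blue, J=red, K=red. No two adjacent vertices share a color.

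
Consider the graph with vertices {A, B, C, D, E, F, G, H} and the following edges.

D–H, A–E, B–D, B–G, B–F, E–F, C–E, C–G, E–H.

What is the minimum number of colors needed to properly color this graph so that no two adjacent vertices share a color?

The cycle E-F-B-G-C-E has odd length 5, so it cannot be 2-colored; at least 3 colors are needed.
A valid assignment using 3 colors: A=2, B=1, C=2, D=3, E=1, F=2, G=3, H=2. No two adjacent vertices share a color.

3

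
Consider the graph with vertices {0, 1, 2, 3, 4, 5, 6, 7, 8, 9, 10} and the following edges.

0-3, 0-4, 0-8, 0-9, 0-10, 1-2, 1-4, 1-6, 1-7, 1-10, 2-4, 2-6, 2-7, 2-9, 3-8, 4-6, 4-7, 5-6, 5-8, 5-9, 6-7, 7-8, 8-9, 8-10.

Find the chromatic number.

1, 2, 4, 6, 7 are mutually adjacent (a clique of size 5), so at least 5 colors are needed.
5 colors suffice: color a → {4, 8}; color b → {0, 1, 5}; color c → {3, 6, 9, 10}; color d → {7}; color e → {2}. Every edge joins two different colors.

5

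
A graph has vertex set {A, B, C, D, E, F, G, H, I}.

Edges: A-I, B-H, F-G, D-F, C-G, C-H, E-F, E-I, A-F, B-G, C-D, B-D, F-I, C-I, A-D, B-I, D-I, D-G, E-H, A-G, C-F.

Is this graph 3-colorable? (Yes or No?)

A, D, F, I are mutually adjacent (a clique of size 4), so at least 4 colors are needed.
So 3 colors are not enough.

No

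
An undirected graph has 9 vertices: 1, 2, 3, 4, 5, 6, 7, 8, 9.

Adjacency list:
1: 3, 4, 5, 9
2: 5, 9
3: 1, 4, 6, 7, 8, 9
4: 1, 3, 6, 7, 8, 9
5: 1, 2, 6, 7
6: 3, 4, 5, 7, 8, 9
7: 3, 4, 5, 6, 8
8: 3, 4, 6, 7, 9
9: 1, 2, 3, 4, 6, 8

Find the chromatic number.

5

3, 4, 6, 7, 8 are pairwise adjacent (a clique of size 5), so at least 5 colors are needed.
A valid assignment using 5 colors: 1=green, 2=green, 3=red, 4=yellow, 5=red, 6=green, 7=blue, 8=purple, 9=blue. Every edge joins two different colors.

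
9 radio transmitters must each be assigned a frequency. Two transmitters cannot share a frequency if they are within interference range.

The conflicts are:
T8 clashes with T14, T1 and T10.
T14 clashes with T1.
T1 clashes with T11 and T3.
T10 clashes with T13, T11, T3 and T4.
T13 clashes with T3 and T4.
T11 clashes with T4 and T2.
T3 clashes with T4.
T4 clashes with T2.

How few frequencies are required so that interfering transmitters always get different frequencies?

T10, T13, T3, T4 pairwise conflict, so at least 4 frequencies are needed.
4 frequencies suffice: T8=3, T14=2, T1=1, T10=2, T13=4, T11=3, T3=3, T4=1, T2=2. Each listed conflict is separated.

4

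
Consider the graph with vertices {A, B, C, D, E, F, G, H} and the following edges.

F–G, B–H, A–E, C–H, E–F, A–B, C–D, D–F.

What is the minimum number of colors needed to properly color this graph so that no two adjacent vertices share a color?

The cycle B-A-E-F-D-C-H-B has odd length 7, so it cannot be 2-colored; at least 3 colors are needed.
3 colors suffice: color 1 → {A, C, F}; color 2 → {B, D, E, G}; color 3 → {H}. Each edge has distinct colors on its endpoints.

3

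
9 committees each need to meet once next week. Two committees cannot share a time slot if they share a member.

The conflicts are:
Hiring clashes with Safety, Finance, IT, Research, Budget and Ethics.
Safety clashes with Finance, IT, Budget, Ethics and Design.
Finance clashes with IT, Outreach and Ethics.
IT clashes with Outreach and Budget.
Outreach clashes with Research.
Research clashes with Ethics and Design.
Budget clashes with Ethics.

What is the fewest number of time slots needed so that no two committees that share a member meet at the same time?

Hiring, Safety, Budget, Ethics all conflict with each other, so at least 4 time slots are needed.
Using 4 time slots: Hiring=2, Safety=1, Finance=4, IT=3, Outreach=2, Research=1, Budget=4, Ethics=3, Design=2. Every pair that conflicts lands in different time slots.

4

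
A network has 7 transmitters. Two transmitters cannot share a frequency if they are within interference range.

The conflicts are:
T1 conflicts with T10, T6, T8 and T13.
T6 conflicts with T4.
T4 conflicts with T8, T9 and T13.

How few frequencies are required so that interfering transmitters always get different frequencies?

2

T4 and T13 conflict, so at least 2 frequencies are needed.
2 frequencies suffice: T1=1, T10=2, T6=2, T4=1, T8=2, T9=2, T13=2. No two conflicting transmitters share a frequency.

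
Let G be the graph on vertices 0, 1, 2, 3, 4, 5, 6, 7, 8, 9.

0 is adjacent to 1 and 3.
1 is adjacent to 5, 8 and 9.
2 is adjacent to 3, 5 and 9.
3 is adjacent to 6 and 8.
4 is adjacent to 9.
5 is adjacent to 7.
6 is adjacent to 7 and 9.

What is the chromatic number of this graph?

3

The cycle 3-6-9-1-0-3 has odd length 5, so it cannot be 2-colored; at least 3 colors are needed.
3 colors suffice: color a → {3, 5, 9}; color b → {1, 2, 4, 6}; color c → {0, 7, 8}. Each edge has distinct colors on its endpoints.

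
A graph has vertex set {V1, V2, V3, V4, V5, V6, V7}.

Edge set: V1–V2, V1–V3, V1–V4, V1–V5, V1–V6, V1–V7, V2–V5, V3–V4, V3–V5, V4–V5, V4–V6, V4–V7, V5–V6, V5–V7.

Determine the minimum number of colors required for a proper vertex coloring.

V1, V4, V5, V6 are mutually adjacent (a clique of size 4), so at least 4 colors are needed.
4 colors suffice: color red → {V1}; color blue → {V5}; color green → {V2, V4}; color yellow → {V3, V6, V7}. Every edge joins two different colors.

4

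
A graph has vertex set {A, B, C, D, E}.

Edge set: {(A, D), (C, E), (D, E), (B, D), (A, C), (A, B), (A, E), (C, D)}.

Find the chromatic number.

4

A, C, D, E form a clique, so at least 4 colors are needed.
4 colors suffice: color red → {A}; color blue → {D}; color green → {B, C}; color yellow → {E}. Every edge joins two different colors.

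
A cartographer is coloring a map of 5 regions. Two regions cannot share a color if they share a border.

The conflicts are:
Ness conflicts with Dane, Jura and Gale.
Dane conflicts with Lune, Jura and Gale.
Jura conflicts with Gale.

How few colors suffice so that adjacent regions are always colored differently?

Ness, Dane, Jura, Gale are mutually in conflict, so at least 4 colors are needed.
One proper 4-coloring: Ness=3, Dane=1, Lune=2, Jura=4, Gale=2. Each listed conflict is separated.

4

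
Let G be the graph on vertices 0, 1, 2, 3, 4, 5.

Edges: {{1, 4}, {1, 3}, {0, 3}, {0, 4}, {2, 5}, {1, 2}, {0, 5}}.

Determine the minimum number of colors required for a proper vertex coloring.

The cycle 5-0-4-1-2-5 has odd length 5, so it cannot be 2-colored; at least 3 colors are needed.
One proper 3-coloring: 0=red, 1=red, 2=blue, 3=blue, 4=blue, 5=green. Each edge has distinct colors on its endpoints.

3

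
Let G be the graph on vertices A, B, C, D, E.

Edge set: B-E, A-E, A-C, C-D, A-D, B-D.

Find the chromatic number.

A, C, D are pairwise adjacent, so at least 3 colors are needed.
3 colors suffice: color 1 → {D, E}; color 2 → {A, B}; color 3 → {C}. No two adjacent vertices share a color.

3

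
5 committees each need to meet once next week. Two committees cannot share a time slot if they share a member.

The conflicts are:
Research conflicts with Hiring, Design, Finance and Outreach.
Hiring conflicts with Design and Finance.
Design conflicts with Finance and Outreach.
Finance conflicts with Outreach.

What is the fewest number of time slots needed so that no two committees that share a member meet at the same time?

4

Research, Design, Finance, Outreach are mutually in conflict, so at least 4 time slots are needed.
A valid assignment using 4 time slots: Research=3, Hiring=4, Design=1, Finance=2, Outreach=4. No two conflicting committees share a time slot.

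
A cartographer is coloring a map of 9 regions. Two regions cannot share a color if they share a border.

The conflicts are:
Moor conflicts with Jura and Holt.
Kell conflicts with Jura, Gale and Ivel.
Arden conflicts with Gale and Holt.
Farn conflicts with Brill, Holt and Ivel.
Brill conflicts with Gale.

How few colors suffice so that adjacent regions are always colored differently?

The cycle Gale-Arden-Holt-Farn-Brill-Gale has odd length 5, so it cannot be 2-colored; at least 3 colors are needed.
3 colors suffice: Moor=2, Kell=2, Arden=2, Jura=1, Farn=2, Brill=3, Gale=1, Holt=1, Ivel=1. No two conflicting regions share a color.

3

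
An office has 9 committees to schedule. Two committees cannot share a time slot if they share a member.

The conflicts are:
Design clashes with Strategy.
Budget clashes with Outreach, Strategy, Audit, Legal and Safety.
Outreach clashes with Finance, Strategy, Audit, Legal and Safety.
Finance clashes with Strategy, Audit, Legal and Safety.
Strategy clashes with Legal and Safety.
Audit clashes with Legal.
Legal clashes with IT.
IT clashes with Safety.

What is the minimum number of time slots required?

Budget, Outreach, Strategy, Safety are mutually in conflict, so at least 4 time slots are needed.
Using 4 time slots: Design=2, Budget=4, Outreach=2, Finance=4, Strategy=1, Audit=1, Legal=3, IT=1, Safety=3. Each listed conflict is separated.

4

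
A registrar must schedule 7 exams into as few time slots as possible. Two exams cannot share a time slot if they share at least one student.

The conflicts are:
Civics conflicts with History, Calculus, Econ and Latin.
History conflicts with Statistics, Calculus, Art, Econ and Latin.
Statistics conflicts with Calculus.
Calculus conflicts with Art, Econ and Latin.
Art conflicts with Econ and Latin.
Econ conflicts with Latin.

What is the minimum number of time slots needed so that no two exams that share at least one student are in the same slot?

5

History, Calculus, Art, Econ, Latin pairwise conflict, so at least 5 time slots are needed.
5 time slots suffice: time slot 1 → {History}; time slot 2 → {Calculus}; time slot 3 → {Statistics, Latin}; time slot 4 → {Econ}; time slot 5 → {Civics, Art}. No two conflicting exams share a time slot.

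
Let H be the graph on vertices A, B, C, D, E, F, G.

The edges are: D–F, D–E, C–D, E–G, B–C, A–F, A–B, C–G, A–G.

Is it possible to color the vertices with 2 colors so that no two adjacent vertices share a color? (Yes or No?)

No

The cycle F-D-E-G-A-F has odd length 5, so it cannot be 2-colored; at least 3 colors are needed.
So 2 colors are not enough.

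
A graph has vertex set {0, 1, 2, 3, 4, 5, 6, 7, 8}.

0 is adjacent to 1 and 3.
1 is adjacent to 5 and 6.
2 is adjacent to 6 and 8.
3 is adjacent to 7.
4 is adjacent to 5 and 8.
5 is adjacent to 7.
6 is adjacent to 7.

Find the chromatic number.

3

The cycle 3-7-6-1-0-3 has odd length 5, so it cannot be 2-colored; at least 3 colors are needed.
3 colors suffice: color red → {0, 5, 6, 8}; color blue → {1, 2, 4, 7}; color green → {3}. Every edge joins two different colors.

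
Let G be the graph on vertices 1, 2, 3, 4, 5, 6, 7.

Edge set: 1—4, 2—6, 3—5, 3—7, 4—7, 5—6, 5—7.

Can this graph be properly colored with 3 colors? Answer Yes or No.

Yes

The chromatic number is 3. 3, 5, 7 form a triangle, so at least 3 colors are needed.
3 colors suffice: 1=red, 2=blue, 3=green, 4=blue, 5=blue, 6=red, 7=red.
That is already a proper 3-coloring.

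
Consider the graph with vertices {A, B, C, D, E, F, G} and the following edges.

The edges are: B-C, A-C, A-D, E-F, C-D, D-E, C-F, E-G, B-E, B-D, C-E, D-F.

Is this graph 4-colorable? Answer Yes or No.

Yes

The chromatic number is 4. C, D, E, F are pairwise adjacent (a clique of size 4), so at least 4 colors are needed.
A valid assignment using 4 colors: A=1, B=4, C=3, D=2, E=1, F=4, G=2.
That is already a proper 4-coloring.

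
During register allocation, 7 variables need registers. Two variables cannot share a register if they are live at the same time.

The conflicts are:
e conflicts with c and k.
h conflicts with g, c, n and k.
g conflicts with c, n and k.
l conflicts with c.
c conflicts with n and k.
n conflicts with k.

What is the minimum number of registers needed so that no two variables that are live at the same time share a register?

5

h, g, c, n, k pairwise conflict, so at least 5 registers are needed.
5 registers suffice: register 1 → {c}; register 2 → {l, k}; register 3 → {e, g}; register 4 → {n}; register 5 → {h}. Each listed conflict is separated.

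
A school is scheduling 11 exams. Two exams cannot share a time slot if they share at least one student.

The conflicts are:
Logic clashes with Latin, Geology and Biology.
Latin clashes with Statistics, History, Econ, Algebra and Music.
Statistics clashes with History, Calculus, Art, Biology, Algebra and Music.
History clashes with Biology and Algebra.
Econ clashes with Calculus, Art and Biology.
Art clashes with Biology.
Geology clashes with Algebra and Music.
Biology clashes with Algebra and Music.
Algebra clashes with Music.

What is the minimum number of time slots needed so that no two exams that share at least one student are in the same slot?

4

Statistics, Biology, Algebra, Music all conflict with each other, so at least 4 time slots are needed.
4 time slots suffice: Logic=3, Latin=2, Statistics=1, History=4, Econ=1, Calculus=2, Art=3, Geology=1, Biology=2, Algebra=3, Music=4. Each listed conflict is separated.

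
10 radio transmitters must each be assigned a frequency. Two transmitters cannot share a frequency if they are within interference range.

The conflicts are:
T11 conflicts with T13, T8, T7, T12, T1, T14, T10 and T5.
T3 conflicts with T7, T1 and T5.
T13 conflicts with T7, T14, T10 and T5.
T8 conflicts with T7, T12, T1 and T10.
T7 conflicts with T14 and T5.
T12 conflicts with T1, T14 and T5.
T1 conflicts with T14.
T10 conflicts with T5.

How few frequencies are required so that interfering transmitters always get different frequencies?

T11, T13, T7, T5 are mutually in conflict, so at least 4 frequencies are needed.
4 frequencies suffice: frequency 1 → {T11, T3}; frequency 2 → {T7, T1, T10}; frequency 3 → {T8, T14, T5}; frequency 4 → {T13, T12}. No two conflicting transmitters share a frequency.

4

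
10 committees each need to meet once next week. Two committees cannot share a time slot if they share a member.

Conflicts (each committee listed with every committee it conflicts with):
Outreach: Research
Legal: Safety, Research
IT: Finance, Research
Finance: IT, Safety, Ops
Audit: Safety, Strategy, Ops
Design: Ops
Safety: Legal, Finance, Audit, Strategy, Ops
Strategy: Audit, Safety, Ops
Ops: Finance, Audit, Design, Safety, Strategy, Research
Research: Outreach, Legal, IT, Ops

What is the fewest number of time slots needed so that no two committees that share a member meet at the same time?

Audit, Safety, Strategy, Ops all conflict with each other, so at least 4 time slots are needed.
Using 4 time slots: Outreach=1, Legal=1, IT=1, Finance=3, Audit=4, Design=2, Safety=2, Strategy=3, Ops=1, Research=2. Each listed conflict is separated.

4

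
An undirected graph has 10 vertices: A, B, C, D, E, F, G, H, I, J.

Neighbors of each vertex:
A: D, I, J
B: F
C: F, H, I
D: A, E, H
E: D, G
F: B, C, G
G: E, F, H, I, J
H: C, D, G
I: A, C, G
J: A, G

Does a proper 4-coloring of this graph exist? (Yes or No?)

The chromatic number is 3. The cycle D-A-J-G-E-D has odd length 5, so it cannot be 2-colored; at least 3 colors are needed.
3 colors suffice: A=3, B=1, C=1, D=1, E=2, F=2, G=1, H=2, I=2, J=2.
Since 4 ≥ 3, a proper 4-coloring certainly exists.

Yes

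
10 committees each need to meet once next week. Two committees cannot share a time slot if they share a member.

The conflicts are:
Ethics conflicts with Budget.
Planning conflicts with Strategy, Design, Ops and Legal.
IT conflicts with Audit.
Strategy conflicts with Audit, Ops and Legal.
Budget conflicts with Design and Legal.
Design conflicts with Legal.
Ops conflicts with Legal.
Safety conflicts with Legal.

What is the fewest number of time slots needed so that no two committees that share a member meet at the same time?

4

Planning, Strategy, Ops, Legal all conflict with each other, so at least 4 time slots are needed.
4 time slots suffice: time slot 1 → {Ethics, Audit, Legal}; time slot 2 → {IT, Strategy, Design, Safety}; time slot 3 → {Planning, Budget}; time slot 4 → {Ops}. Each listed conflict is separated.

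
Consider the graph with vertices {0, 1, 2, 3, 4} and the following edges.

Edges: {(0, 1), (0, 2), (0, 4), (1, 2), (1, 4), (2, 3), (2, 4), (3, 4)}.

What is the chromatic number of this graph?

0, 1, 2, 4 are pairwise adjacent (a clique of size 4), so at least 4 colors are needed.
One proper 4-coloring: 0=c, 1=d, 2=b, 3=c, 4=a. Every edge joins two different colors.

4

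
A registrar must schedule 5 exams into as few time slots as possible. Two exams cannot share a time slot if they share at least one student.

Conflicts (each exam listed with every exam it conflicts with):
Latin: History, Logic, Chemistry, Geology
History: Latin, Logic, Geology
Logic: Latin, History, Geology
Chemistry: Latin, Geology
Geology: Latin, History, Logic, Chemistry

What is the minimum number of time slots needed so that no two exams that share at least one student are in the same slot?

Latin, History, Logic, Geology all conflict with each other, so at least 4 time slots are needed.
4 time slots suffice: time slot 1 → {Latin}; time slot 2 → {Geology}; time slot 3 → {History, Chemistry}; time slot 4 → {Logic}. No two conflicting exams share a time slot.

4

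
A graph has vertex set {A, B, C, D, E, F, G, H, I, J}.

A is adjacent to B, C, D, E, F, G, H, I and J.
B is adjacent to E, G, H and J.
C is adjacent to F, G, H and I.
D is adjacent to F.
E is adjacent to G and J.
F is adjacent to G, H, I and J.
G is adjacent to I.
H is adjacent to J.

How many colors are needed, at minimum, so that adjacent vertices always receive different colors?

5

A, C, F, G, I form a clique, so at least 5 colors are needed.
5 colors suffice: color red → {A}; color blue → {B, F}; color green → {D, G, J}; color yellow → {C, E}; color purple → {H, I}. Every edge joins two different colors.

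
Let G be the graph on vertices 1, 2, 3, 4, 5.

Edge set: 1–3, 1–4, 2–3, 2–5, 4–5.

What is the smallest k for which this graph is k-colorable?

The cycle 1-3-2-5-4-1 has odd length 5, so it cannot be 2-colored; at least 3 colors are needed.
3 colors suffice: 1=a, 2=a, 3=b, 4=c, 5=b. Each edge has distinct colors on its endpoints.

3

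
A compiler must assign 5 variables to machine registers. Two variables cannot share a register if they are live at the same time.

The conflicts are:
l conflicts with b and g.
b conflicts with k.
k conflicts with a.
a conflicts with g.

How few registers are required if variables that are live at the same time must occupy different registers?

The cycle l-g-a-k-b-l has odd length 5, so it cannot be 2-colored; at least 3 registers are needed.
3 registers suffice: register 1 → {b, a}; register 2 → {k, g}; register 3 → {l}. Each listed conflict is separated.

3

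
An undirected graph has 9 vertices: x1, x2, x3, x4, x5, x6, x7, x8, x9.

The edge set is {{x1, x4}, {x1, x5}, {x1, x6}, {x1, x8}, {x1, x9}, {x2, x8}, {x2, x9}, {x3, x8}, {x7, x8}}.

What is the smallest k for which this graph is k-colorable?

x1 and x4 are adjacent, so at least 2 colors are needed.
One proper 2-coloring: x1=1, x2=1, x3=1, x4=2, x5=2, x6=2, x7=1, x8=2, x9=2. Each edge has distinct colors on its endpoints.

2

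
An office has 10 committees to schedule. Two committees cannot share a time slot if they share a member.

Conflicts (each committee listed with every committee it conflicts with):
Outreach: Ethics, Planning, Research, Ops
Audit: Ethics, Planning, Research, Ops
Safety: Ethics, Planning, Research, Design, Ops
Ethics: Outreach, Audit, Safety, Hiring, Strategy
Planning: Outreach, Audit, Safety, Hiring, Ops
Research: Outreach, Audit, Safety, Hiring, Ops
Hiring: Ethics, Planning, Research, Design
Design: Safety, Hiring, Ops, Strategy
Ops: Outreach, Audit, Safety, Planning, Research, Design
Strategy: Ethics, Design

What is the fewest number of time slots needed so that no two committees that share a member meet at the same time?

3

Outreach, Planning, Ops are mutually in conflict, so at least 3 time slots are needed.
3 time slots suffice: time slot 1 → {Ethics, Ops}; time slot 2 → {Planning, Research, Design}; time slot 3 → {Outreach, Audit, Safety, Hiring, Strategy}. No two conflicting committees share a time slot.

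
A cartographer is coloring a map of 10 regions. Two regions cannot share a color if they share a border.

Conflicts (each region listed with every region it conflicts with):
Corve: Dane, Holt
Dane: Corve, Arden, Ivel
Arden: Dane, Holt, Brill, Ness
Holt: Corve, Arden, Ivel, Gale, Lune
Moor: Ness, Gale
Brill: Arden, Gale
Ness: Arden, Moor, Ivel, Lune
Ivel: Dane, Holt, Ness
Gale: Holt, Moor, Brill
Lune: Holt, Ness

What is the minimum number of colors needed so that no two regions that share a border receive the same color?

The cycle Moor-Ness-Ivel-Holt-Gale-Moor has odd length 5, so it cannot be 2-colored; at least 3 colors are needed.
3 colors suffice: color 1 → {Dane, Holt, Brill, Ness}; color 2 → {Corve, Arden, Ivel, Gale, Lune}; color 3 → {Moor}. Every pair that conflicts lands in different colors.

3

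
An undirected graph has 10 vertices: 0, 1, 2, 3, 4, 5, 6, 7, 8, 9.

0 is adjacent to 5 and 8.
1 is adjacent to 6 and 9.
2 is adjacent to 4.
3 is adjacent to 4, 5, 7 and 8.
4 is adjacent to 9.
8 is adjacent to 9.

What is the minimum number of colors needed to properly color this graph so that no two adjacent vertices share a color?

2

0 and 8 are adjacent, so at least 2 colors are needed.
A valid assignment using 2 colors: 0=red, 1=blue, 2=red, 3=red, 4=blue, 5=blue, 6=red, 7=blue, 8=blue, 9=red. Every edge joins two different colors.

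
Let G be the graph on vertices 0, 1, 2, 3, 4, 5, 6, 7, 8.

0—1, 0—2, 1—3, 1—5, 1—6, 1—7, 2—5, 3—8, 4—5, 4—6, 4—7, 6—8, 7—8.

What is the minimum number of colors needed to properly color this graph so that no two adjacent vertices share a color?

1 and 6 are adjacent, so at least 2 colors are needed.
2 colors suffice: color red → {1, 2, 4, 8}; color blue → {0, 3, 5, 6, 7}. No two adjacent vertices share a color.

2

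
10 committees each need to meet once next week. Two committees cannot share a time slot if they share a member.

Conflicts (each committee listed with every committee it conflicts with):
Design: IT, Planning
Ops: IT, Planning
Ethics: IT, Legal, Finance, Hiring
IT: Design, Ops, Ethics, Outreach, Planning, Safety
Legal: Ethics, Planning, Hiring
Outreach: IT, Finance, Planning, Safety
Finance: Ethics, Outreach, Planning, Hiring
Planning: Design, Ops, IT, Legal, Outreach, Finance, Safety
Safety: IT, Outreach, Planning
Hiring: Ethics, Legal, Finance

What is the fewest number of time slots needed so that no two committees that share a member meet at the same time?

4

IT, Outreach, Planning, Safety pairwise conflict, so at least 4 time slots are needed.
A valid assignment using 4 time slots: Design=3, Ops=3, Ethics=1, IT=2, Legal=2, Outreach=3, Finance=2, Planning=1, Safety=4, Hiring=3. Each listed conflict is separated.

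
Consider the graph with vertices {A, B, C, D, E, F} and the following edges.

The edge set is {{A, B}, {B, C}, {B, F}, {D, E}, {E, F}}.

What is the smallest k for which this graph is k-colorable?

2

B and C are adjacent, so at least 2 colors are needed.
2 colors suffice: color 1 → {B, E}; color 2 → {A, C, D, F}. Every edge joins two different colors.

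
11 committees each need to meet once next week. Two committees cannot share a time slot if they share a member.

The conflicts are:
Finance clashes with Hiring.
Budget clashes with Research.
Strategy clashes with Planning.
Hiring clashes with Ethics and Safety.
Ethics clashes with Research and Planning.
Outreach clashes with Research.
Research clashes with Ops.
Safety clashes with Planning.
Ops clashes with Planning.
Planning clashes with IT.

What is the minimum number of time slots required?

Outreach and Research conflict, so at least 2 time slots are needed.
2 time slots suffice: time slot 1 → {Hiring, Research, Planning}; time slot 2 → {Finance, Budget, Strategy, Ethics, Outreach, Safety, Ops, IT}. No two conflicting committees share a time slot.

2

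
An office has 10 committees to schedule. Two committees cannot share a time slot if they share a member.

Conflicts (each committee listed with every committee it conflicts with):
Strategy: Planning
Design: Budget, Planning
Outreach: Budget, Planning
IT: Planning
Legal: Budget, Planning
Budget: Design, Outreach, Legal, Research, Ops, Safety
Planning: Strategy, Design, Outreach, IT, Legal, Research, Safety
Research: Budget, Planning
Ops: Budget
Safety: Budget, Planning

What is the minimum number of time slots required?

Strategy and Planning conflict, so at least 2 time slots are needed.
A valid assignment using 2 time slots: Strategy=2, Design=2, Outreach=2, IT=2, Legal=2, Budget=1, Planning=1, Research=2, Ops=2, Safety=2. Each listed conflict is separated.

2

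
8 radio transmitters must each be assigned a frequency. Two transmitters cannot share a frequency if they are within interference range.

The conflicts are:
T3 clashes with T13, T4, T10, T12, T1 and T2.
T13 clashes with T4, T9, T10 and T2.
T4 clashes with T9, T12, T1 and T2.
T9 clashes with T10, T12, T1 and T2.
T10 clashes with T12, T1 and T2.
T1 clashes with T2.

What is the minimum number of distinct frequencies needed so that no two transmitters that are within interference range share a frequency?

T9, T10, T1, T2 are mutually in conflict, so at least 4 frequencies are needed.
Using 4 frequencies: T3=1, T13=4, T4=3, T9=1, T10=3, T12=2, T1=4, T2=2. Each listed conflict is separated.

4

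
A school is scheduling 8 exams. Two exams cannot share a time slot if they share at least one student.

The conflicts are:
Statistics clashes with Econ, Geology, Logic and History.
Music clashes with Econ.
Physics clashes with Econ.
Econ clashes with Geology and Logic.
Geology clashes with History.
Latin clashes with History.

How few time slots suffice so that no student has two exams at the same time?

3

Statistics, Geology, History all conflict with each other, so at least 3 time slots are needed.
Using 3 time slots: Statistics=2, Music=2, Physics=2, Econ=1, Geology=3, Latin=2, Logic=3, History=1. Each listed conflict is separated.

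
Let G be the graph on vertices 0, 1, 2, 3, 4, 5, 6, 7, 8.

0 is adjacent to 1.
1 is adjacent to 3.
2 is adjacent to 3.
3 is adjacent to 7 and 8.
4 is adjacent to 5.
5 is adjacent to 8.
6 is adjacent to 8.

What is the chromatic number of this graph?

3 and 7 are adjacent, so at least 2 colors are needed.
2 colors suffice: 0=red, 1=blue, 2=blue, 3=red, 4=blue, 5=red, 6=red, 7=blue, 8=blue. Each edge has distinct colors on its endpoints.

2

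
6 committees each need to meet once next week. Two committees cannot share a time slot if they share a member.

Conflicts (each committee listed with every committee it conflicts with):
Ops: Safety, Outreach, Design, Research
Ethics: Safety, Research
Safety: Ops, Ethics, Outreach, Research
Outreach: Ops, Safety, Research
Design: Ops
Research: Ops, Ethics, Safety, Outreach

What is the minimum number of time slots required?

Ops, Safety, Outreach, Research are mutually in conflict, so at least 4 time slots are needed.
4 time slots suffice: Ops=2, Ethics=2, Safety=1, Outreach=4, Design=1, Research=3. Every pair that conflicts lands in different time slots.

4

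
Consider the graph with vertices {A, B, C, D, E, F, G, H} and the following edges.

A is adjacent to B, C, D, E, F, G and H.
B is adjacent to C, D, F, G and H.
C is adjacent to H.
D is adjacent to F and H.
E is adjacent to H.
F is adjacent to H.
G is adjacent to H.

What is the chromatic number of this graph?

A, B, D, F, H are mutually adjacent (a clique of size 5), so at least 5 colors are needed.
5 colors suffice: color 1 → {H}; color 2 → {A}; color 3 → {B, E}; color 4 → {C, D, G}; color 5 → {F}. No two adjacent vertices share a color.

5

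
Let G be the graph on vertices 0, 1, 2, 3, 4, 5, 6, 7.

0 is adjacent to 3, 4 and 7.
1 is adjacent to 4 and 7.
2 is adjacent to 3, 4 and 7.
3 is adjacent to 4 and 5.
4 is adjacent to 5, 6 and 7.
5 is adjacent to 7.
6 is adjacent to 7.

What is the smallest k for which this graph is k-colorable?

3

2, 3, 4 are pairwise adjacent, so at least 3 colors are needed.
3 colors suffice: 0=c, 1=c, 2=c, 3=b, 4=a, 5=c, 6=c, 7=b. No two adjacent vertices share a color.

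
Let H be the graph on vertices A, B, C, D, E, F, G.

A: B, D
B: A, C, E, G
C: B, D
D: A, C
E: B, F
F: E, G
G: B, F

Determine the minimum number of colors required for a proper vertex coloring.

E and F are adjacent, so at least 2 colors are needed.
2 colors suffice: color red → {B, D, F}; color blue → {A, C, E, G}. Each edge has distinct colors on its endpoints.

2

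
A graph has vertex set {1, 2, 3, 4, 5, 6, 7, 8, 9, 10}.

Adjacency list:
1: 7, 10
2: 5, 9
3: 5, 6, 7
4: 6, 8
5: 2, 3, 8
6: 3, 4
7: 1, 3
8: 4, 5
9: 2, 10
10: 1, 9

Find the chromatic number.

3

The cycle 5-3-6-4-8-5 has odd length 5, so it cannot be 2-colored; at least 3 colors are needed.
A valid assignment using 3 colors: 1=b, 2=b, 3=b, 4=b, 5=a, 6=a, 7=a, 8=c, 9=c, 10=a. No two adjacent vertices share a color.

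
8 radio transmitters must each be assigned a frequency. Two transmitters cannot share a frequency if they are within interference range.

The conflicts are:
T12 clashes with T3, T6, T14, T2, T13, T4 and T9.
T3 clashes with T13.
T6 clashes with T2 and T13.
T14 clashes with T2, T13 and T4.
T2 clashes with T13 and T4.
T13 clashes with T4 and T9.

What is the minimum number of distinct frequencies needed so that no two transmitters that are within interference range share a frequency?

T12, T14, T2, T13, T4 are mutually in conflict, so at least 5 frequencies are needed.
5 frequencies suffice: frequency 1 → {T12}; frequency 2 → {T13}; frequency 3 → {T3, T2, T9}; frequency 4 → {T6, T4}; frequency 5 → {T14}. No two conflicting transmitters share a frequency.

5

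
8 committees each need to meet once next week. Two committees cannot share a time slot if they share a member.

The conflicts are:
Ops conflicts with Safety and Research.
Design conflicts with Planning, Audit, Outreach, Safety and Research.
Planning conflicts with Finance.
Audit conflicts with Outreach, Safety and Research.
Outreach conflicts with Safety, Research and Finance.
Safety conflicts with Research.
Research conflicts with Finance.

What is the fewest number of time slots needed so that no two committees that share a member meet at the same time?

Design, Audit, Outreach, Safety, Research are mutually in conflict, so at least 5 time slots are needed.
5 time slots suffice: time slot 1 → {Planning, Research}; time slot 2 → {Ops, Design, Finance}; time slot 3 → {Outreach}; time slot 4 → {Safety}; time slot 5 → {Audit}. Every pair that conflicts lands in different time slots.

5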